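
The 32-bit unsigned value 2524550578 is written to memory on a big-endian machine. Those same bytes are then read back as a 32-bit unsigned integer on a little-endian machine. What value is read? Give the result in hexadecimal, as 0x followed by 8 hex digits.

0xB2957996

2524550578 in 32-bit hexadecimal is 0x967995B2.
Stored big-endian, the bytes at ascending addresses are 96 79 95 B2.
Read back as little-endian, the first byte is least significant, giving 0xB2957996.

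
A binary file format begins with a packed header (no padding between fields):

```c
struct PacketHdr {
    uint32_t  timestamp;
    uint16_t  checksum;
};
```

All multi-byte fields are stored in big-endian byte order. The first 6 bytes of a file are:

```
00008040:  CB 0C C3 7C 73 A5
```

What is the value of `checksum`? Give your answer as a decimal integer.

29605

`checksum` follows `timestamp` (4 bytes), so it starts at byte offset 4 and occupies 2 bytes.
Bytes at offsets 4..5: 73 A5.
Big-endian stores the most-significant byte at the lowest address.
The bytes are already most-significant first: 0x73A5.
0x73A5 = 29605.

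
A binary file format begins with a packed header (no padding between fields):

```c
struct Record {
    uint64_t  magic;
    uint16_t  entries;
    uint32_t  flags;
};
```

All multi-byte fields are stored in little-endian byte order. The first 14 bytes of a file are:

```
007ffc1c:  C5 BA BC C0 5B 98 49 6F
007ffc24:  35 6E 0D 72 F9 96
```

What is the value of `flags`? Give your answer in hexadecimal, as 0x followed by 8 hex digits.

`flags` follows `magic` (8 B), `entries` (2 B), so it starts at offset 8 + 2 = 10 and occupies 4 bytes.
Bytes at offsets 10..13: 0D 72 F9 96.
Little-endian: lowest address holds the least-significant byte.
Reassemble most-significant byte first: 96 F9 72 0D → 0x96F9720D.

0x96F9720D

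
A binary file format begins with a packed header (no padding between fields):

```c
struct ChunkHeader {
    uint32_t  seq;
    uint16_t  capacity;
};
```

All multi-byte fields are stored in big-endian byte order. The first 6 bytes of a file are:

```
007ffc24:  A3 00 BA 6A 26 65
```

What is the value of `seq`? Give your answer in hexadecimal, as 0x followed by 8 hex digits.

0xA300BA6A

`seq` is the first field, at byte offset 0, occupying 4 bytes.
Bytes at offsets 0..3: A3 00 BA 6A.
In big-endian order the high byte comes first in memory.
The bytes are already most-significant first: 0xA300BA6A.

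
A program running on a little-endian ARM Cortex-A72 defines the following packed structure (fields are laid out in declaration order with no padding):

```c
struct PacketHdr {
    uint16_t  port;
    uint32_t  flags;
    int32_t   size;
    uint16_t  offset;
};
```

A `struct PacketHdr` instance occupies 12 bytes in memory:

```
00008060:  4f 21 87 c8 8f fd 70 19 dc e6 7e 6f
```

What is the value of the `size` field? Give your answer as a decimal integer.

-421783184

`size` follows `port` (2 B), `flags` (4 B), so it starts at offset 2 + 4 = 6 and occupies 4 bytes.
Bytes at offsets 6..9: 70 19 DC E6.
Little-endian stores the least-significant byte at the lowest address.
Reassemble most-significant byte first: E6 DC 19 70 → 0xE6DC1970.
Top bit is set, so as a signed 32-bit value this is 0xE6DC1970 − 2^32 = -421783184.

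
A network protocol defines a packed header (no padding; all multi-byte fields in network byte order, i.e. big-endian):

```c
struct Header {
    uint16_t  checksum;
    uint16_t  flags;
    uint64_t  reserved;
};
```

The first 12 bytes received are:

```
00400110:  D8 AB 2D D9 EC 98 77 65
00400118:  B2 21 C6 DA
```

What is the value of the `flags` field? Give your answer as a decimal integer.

11737

`flags` follows `checksum` (2 bytes), so it starts at byte offset 2 and occupies 2 bytes.
Bytes at offsets 2..3: 2D D9.
Big-endian stores the most-significant byte at the lowest address.
The bytes are already most-significant first: 0x2DD9.
0x2DD9 = 11737.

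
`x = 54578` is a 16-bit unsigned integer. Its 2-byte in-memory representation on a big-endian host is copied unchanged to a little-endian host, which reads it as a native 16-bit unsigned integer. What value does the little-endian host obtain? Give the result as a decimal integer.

13013

54578 in 16-bit hexadecimal is 0xD532.
Stored big-endian, the bytes at ascending addresses are D5 32.
Read back as little-endian, the first byte is least significant, giving 0x32D5.
0x32D5 = 13013.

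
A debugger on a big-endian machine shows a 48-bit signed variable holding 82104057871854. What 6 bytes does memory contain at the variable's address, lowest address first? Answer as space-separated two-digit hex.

4A AC 57 34 3D EE

82104057871854 in hexadecimal, padded to 48 bits, is 0x4AAC57343DEE.
Split into bytes (most-significant first): 4A AC 57 34 3D EE.
Big-endian stores the most-significant byte at the lowest address.
So the memory order matches the most-significant-first order: 4A AC 57 34 3D EE.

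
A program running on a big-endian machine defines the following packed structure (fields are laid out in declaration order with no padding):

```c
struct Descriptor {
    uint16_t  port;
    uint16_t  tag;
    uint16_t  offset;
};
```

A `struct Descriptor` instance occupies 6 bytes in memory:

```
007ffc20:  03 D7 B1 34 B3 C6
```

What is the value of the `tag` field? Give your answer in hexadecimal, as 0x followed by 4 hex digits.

0xB134

`tag` follows `port` (2 bytes), so it starts at byte offset 2 and occupies 2 bytes.
Bytes at offsets 2..3: B1 34.
Big-endian stores the most-significant byte at the lowest address.
The bytes are already most-significant first: 0xB134.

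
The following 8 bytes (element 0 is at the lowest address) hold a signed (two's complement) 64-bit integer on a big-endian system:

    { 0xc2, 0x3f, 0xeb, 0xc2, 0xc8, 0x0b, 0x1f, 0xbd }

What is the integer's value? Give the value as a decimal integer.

-4449578685006405699

Big-endian: lowest address holds the most-significant byte.
The bytes are already most-significant first: 0xC23FEBC2C80B1FBD.
Top bit is set, so as a signed 64-bit value this is 0xC23FEBC2C80B1FBD − 2^64 = -4449578685006405699.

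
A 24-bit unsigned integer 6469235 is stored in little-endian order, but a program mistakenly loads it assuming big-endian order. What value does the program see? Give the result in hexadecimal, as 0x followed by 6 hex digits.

6469235 in 24-bit hexadecimal is 0x62B673.
Stored little-endian, the bytes at ascending addresses are 73 B6 62.
Read back as big-endian, the last byte is least significant, giving 0x73B662.

0x73B662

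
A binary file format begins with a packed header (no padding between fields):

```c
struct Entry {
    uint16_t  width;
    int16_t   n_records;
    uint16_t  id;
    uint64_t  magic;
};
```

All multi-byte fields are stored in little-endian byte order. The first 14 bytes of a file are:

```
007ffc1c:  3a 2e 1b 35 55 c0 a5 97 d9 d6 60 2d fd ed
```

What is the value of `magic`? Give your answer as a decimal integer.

17148912850041411493

`magic` follows `width` (2 B), `n_records` (2 B), `id` (2 B), so it starts at offset 2 + 2 + 2 = 6 and occupies 8 bytes.
Bytes at offsets 6..13: A5 97 D9 D6 60 2D FD ED.
Little-endian: lowest address holds the least-significant byte.
Reassemble most-significant byte first: ED FD 2D 60 D6 D9 97 A5 → 0xEDFD2D60D6D997A5.
0xEDFD2D60D6D997A5 = 17148912850041411493.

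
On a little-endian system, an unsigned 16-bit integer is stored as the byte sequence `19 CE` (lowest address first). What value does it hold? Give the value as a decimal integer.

Little-endian: lowest address holds the least-significant byte.
Reassemble most-significant byte first: CE 19 → 0xCE19.
0xCE19 = 52761.

52761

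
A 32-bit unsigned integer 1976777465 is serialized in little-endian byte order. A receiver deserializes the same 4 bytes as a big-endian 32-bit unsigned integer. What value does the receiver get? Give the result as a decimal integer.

1976777465 in 32-bit hexadecimal is 0x75D33AF9.
Stored little-endian, the bytes at ascending addresses are F9 3A D3 75.
Read back as big-endian, the last byte is least significant, giving 0xF93AD375.
0xF93AD375 = 4181382005.

4181382005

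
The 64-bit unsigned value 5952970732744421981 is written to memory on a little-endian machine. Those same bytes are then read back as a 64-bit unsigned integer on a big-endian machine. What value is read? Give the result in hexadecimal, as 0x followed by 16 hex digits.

0x5D32875B57339D52

5952970732744421981 in 64-bit hexadecimal is 0x529D33575B87325D.
Stored little-endian, the bytes at ascending addresses are 5D 32 87 5B 57 33 9D 52.
Read back as big-endian, the last byte is least significant, giving 0x5D32875B57339D52.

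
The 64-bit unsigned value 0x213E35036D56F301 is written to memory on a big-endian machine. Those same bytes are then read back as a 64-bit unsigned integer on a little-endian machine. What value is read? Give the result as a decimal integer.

Stored big-endian, the bytes at ascending addresses are 21 3E 35 03 6D 56 F3 01.
Read back as little-endian, the first byte is least significant, giving 0x01F3566D03353E21.
0x01F3566D03353E21 = 140551039583862305.

140551039583862305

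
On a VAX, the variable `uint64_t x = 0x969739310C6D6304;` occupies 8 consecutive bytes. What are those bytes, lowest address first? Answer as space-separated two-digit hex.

04 63 6D 0C 31 39 97 96

Split into bytes (most-significant first): 96 97 39 31 0C 6D 63 04.
In little-endian order the low byte comes first in memory.
So at ascending addresses the bytes are 04 63 6D 0C 31 39 97 96.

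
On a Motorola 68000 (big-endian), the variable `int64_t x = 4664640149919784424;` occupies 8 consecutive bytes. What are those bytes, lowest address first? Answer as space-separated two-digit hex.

40 BC 21 80 84 FE 5D E8

4664640149919784424 in hexadecimal, padded to 64 bits, is 0x40BC218084FE5DE8.
Split into bytes (most-significant first): 40 BC 21 80 84 FE 5D E8.
In big-endian order the high byte comes first in memory.
So the memory order matches the most-significant-first order: 40 BC 21 80 84 FE 5D E8.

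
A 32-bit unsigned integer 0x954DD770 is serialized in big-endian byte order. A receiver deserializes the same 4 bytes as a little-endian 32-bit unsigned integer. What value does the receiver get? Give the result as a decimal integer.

1893158293

Stored big-endian, the bytes at ascending addresses are 95 4D D7 70.
Read back as little-endian, the first byte is least significant, giving 0x70D74D95.
0x70D74D95 = 1893158293.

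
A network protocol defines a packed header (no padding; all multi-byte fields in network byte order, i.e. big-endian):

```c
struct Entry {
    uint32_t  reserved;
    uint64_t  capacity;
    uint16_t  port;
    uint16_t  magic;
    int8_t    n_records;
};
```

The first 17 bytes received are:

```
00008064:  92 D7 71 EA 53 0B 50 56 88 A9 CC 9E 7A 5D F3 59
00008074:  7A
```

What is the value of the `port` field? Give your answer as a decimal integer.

31325

`port` follows `reserved` (4 B), `capacity` (8 B), so it starts at offset 4 + 8 = 12 and occupies 2 bytes.
Bytes at offsets 12..13: 7A 5D.
Big-endian stores the most-significant byte at the lowest address.
The bytes are already most-significant first: 0x7A5D.
0x7A5D = 31325.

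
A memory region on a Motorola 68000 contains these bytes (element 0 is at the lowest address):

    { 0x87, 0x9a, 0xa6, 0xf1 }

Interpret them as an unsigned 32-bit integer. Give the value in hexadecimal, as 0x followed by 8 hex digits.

In big-endian order the high byte comes first in memory.
The bytes are already most-significant first: 0x879AA6F1.

0x879AA6F1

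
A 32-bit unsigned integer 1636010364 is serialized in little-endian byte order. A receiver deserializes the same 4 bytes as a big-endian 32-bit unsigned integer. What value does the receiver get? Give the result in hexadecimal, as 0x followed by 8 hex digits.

1636010364 in 32-bit hexadecimal is 0x6183897C.
Stored little-endian, the bytes at ascending addresses are 7C 89 83 61.
Read back as big-endian, the last byte is least significant, giving 0x7C898361.

0x7C898361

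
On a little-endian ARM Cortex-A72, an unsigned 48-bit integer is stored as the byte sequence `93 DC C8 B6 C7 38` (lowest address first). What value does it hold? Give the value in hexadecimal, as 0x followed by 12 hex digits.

0x38C7B6C8DC93

Little-endian stores the least-significant byte at the lowest address.
Reassemble most-significant byte first: 38 C7 B6 C8 DC 93 → 0x38C7B6C8DC93.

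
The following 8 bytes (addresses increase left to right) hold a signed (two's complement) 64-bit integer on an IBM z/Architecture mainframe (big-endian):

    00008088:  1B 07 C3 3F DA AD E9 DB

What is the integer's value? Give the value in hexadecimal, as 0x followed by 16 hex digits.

0x1B07C33FDAADE9DB

Big-endian: lowest address holds the most-significant byte.
The bytes are already most-significant first: 0x1B07C33FDAADE9DB.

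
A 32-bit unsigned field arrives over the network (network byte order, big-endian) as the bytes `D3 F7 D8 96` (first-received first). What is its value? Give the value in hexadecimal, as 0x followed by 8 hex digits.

0xD3F7D896

Big-endian stores the most-significant byte at the lowest address.
The bytes are already most-significant first: 0xD3F7D896.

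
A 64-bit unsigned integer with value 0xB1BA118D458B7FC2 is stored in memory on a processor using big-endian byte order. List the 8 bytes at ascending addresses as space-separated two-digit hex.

Split into bytes (most-significant first): B1 BA 11 8D 45 8B 7F C2.
Big-endian stores the most-significant byte at the lowest address.
So the memory order matches the most-significant-first order: B1 BA 11 8D 45 8B 7F C2.

B1 BA 11 8D 45 8B 7F C2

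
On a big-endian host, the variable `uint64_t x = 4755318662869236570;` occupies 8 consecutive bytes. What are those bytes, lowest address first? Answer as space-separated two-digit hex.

41 FE 49 21 0E 1B 3B 5A

4755318662869236570 in hexadecimal, padded to 64 bits, is 0x41FE49210E1B3B5A.
Split into bytes (most-significant first): 41 FE 49 21 0E 1B 3B 5A.
Big-endian stores the most-significant byte at the lowest address.
So the memory order matches the most-significant-first order: 41 FE 49 21 0E 1B 3B 5A.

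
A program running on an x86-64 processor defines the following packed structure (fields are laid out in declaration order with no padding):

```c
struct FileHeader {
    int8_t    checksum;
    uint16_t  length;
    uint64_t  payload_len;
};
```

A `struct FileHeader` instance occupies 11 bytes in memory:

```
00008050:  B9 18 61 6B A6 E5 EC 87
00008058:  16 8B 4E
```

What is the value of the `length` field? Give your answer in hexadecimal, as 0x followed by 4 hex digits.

`length` follows `checksum` (1 byte), so it starts at byte offset 1 and occupies 2 bytes.
Bytes at offsets 1..2: 18 61.
Little-endian stores the least-significant byte at the lowest address.
Reassemble most-significant byte first: 61 18 → 0x6118.

0x6118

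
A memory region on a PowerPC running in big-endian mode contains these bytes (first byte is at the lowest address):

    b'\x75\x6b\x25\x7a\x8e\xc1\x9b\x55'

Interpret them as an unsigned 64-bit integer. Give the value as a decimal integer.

8460897533256899413

In big-endian order the high byte comes first in memory.
The bytes are already most-significant first: 0x756B257A8EC19B55.
0x756B257A8EC19B55 = 8460897533256899413.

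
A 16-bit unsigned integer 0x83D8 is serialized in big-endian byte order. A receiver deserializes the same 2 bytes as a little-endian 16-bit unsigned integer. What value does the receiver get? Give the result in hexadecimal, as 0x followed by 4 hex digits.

0xD883

Stored big-endian, the bytes at ascending addresses are 83 D8.
Read back as little-endian, the first byte is least significant, giving 0xD883.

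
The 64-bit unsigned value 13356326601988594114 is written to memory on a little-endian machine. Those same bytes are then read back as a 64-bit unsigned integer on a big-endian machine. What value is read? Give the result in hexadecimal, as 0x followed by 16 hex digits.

0xC259A19747345BB9

13356326601988594114 in 64-bit hexadecimal is 0xB95B344797A159C2.
Stored little-endian, the bytes at ascending addresses are C2 59 A1 97 47 34 5B B9.
Read back as big-endian, the last byte is least significant, giving 0xC259A19747345BB9.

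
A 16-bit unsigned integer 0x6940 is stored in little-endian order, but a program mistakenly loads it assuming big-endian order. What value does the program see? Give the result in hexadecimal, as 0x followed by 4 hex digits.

Stored little-endian, the bytes at ascending addresses are 40 69.
Read back as big-endian, the last byte is least significant, giving 0x4069.

0x4069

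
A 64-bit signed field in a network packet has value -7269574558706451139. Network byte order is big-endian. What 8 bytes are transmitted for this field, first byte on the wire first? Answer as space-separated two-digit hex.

9B 1D 48 74 68 15 BD 3D

Two's complement of -7269574558706451139 in 64 bits: 7269574558706451139 = 0x64E2B78B97EA42C3; invert → 0x9B1D48746815BD3C; add 1 → 0x9B1D48746815BD3D.
Split into bytes (most-significant first): 9B 1D 48 74 68 15 BD 3D.
Big-endian stores the most-significant byte at the lowest address.
So the memory order matches the most-significant-first order: 9B 1D 48 74 68 15 BD 3D.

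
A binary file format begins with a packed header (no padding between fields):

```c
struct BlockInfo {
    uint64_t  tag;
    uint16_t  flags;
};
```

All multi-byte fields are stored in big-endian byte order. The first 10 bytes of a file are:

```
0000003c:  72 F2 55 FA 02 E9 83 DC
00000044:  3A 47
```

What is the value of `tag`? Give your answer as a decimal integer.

`tag` is the first field, at byte offset 0, occupying 8 bytes.
Bytes at offsets 0..7: 72 F2 55 FA 02 E9 83 DC.
Big-endian stores the most-significant byte at the lowest address.
The bytes are already most-significant first: 0x72F255FA02E983DC.
0x72F255FA02E983DC = 8282777196966806492.

8282777196966806492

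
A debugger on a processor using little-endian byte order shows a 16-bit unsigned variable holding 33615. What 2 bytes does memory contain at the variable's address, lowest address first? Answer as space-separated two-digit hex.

4F 83

33615 in hexadecimal, padded to 16 bits, is 0x834F.
Split into bytes (most-significant first): 83 4F.
Little-endian: lowest address holds the least-significant byte.
So at ascending addresses the bytes are 4F 83.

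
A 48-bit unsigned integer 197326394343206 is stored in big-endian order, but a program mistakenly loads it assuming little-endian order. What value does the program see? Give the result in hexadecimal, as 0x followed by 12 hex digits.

0x26BFA3A177B3

197326394343206 in 48-bit hexadecimal is 0xB377A1A3BF26.
Stored big-endian, the bytes at ascending addresses are B3 77 A1 A3 BF 26.
Read back as little-endian, the first byte is least significant, giving 0x26BFA3A177B3.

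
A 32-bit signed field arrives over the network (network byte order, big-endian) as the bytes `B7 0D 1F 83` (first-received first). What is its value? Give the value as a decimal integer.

In big-endian order the high byte comes first in memory.
The bytes are already most-significant first: 0xB70D1F83.
Top bit is set, so as a signed 32-bit value this is 0xB70D1F83 − 2^32 = -1223876733.

-1223876733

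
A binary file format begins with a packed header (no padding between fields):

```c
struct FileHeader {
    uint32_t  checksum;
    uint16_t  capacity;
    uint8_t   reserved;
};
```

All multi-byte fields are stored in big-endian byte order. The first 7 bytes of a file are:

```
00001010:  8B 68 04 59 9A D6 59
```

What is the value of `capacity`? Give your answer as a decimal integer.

`capacity` follows `checksum` (4 bytes), so it starts at byte offset 4 and occupies 2 bytes.
Bytes at offsets 4..5: 9A D6.
In big-endian order the high byte comes first in memory.
The bytes are already most-significant first: 0x9AD6.
0x9AD6 = 39638.

39638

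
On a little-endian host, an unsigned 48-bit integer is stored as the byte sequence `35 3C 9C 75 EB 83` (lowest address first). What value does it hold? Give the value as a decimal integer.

Little-endian stores the least-significant byte at the lowest address.
Reassemble most-significant byte first: 83 EB 75 9C 3C 35 → 0x83EB759C3C35.
0x83EB759C3C35 = 145047313726517.

145047313726517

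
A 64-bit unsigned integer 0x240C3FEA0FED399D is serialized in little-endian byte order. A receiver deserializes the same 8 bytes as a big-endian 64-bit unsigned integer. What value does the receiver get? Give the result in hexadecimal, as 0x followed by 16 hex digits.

0x9D39ED0FEA3F0C24

Stored little-endian, the bytes at ascending addresses are 9D 39 ED 0F EA 3F 0C 24.
Read back as big-endian, the last byte is least significant, giving 0x9D39ED0FEA3F0C24.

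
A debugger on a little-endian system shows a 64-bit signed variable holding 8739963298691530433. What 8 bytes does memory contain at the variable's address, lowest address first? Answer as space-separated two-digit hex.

C1 BE 75 58 50 96 4A 79

8739963298691530433 in hexadecimal, padded to 64 bits, is 0x794A96505875BEC1.
Split into bytes (most-significant first): 79 4A 96 50 58 75 BE C1.
In little-endian order the low byte comes first in memory.
So at ascending addresses the bytes are C1 BE 75 58 50 96 4A 79.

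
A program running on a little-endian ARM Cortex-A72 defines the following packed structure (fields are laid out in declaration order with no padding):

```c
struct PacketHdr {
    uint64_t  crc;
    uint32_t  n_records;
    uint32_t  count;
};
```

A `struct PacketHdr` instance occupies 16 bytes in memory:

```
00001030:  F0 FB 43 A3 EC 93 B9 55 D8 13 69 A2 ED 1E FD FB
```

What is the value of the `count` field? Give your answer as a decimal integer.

4227669741

`count` follows `crc` (8 B), `n_records` (4 B), so it starts at offset 8 + 4 = 12 and occupies 4 bytes.
Bytes at offsets 12..15: ED 1E FD FB.
Little-endian: lowest address holds the least-significant byte.
Reassemble most-significant byte first: FB FD 1E ED → 0xFBFD1EED.
0xFBFD1EED = 4227669741.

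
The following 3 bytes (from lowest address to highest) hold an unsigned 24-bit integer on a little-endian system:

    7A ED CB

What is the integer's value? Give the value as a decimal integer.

13364602

In little-endian order the low byte comes first in memory.
Reassemble most-significant byte first: CB ED 7A → 0xCBED7A.
0xCBED7A = 13364602.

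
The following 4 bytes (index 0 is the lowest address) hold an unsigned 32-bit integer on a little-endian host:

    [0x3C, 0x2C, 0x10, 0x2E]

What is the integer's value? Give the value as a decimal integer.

772811836

In little-endian order the low byte comes first in memory.
Reassemble most-significant byte first: 2E 10 2C 3C → 0x2E102C3C.
0x2E102C3C = 772811836.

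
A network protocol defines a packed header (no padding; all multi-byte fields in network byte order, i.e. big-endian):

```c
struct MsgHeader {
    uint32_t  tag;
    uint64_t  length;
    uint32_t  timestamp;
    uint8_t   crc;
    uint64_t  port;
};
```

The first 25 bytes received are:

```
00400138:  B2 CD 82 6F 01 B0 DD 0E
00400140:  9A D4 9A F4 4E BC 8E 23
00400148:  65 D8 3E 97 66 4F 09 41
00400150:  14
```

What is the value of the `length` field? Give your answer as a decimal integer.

121840244735908596

`length` follows `tag` (4 bytes), so it starts at byte offset 4 and occupies 8 bytes.
Bytes at offsets 4..11: 01 B0 DD 0E 9A D4 9A F4.
In big-endian order the high byte comes first in memory.
The bytes are already most-significant first: 0x01B0DD0E9AD49AF4.
0x01B0DD0E9AD49AF4 = 121840244735908596.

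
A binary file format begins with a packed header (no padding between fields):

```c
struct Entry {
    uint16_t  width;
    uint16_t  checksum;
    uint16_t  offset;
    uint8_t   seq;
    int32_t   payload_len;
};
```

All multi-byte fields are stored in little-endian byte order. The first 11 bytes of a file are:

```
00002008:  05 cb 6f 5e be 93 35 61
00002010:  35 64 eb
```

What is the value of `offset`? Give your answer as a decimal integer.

`offset` follows `width` (2 B), `checksum` (2 B), so it starts at offset 2 + 2 = 4 and occupies 2 bytes.
Bytes at offsets 4..5: BE 93.
In little-endian order the low byte comes first in memory.
Reassemble most-significant byte first: 93 BE → 0x93BE.
0x93BE = 37822.

37822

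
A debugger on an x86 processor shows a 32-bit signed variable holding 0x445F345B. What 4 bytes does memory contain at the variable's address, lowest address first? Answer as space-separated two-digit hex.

5B 34 5F 44

Split into bytes (most-significant first): 44 5F 34 5B.
Little-endian stores the least-significant byte at the lowest address.
So at ascending addresses the bytes are 5B 34 5F 44.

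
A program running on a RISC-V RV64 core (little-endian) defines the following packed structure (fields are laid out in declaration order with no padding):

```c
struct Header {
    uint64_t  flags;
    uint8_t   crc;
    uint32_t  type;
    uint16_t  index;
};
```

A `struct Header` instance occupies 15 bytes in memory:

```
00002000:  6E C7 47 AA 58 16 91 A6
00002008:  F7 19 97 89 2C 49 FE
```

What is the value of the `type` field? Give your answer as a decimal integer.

`type` follows `flags` (8 B), `crc` (1 B), so it starts at offset 8 + 1 = 9 and occupies 4 bytes.
Bytes at offsets 9..12: 19 97 89 2C.
Little-endian stores the least-significant byte at the lowest address.
Reassemble most-significant byte first: 2C 89 97 19 → 0x2C899719.
0x2C899719 = 747214617.

747214617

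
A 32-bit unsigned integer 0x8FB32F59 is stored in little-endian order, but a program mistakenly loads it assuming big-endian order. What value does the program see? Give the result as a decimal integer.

1496298383

Stored little-endian, the bytes at ascending addresses are 59 2F B3 8F.
Read back as big-endian, the last byte is least significant, giving 0x592FB38F.
0x592FB38F = 1496298383.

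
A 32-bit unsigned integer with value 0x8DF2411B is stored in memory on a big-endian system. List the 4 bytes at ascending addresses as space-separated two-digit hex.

Split into bytes (most-significant first): 8D F2 41 1B.
Big-endian: lowest address holds the most-significant byte.
So the memory order matches the most-significant-first order: 8D F2 41 1B.

8D F2 41 1B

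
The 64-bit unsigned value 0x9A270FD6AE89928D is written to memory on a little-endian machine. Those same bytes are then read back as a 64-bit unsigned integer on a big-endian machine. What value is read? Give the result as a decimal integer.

Stored little-endian, the bytes at ascending addresses are 8D 92 89 AE D6 0F 27 9A.
Read back as big-endian, the last byte is least significant, giving 0x8D9289AED60F279A.
0x8D9289AED60F279A = 10201367489956226970.

10201367489956226970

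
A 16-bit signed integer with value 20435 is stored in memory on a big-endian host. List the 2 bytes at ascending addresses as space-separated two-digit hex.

20435 in hexadecimal, padded to 16 bits, is 0x4FD3.
Split into bytes (most-significant first): 4F D3.
Big-endian stores the most-significant byte at the lowest address.
So the memory order matches the most-significant-first order: 4F D3.

4F D3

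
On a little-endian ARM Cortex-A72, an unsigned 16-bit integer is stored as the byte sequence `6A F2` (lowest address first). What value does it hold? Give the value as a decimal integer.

Little-endian: lowest address holds the least-significant byte.
Reassemble most-significant byte first: F2 6A → 0xF26A.
0xF26A = 62058.

62058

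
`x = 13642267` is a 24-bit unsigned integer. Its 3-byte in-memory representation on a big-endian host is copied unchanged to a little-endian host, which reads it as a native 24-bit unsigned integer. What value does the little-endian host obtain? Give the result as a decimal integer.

13642267 in 24-bit hexadecimal is 0xD02A1B.
Stored big-endian, the bytes at ascending addresses are D0 2A 1B.
Read back as little-endian, the first byte is least significant, giving 0x1B2AD0.
0x1B2AD0 = 1780432.

1780432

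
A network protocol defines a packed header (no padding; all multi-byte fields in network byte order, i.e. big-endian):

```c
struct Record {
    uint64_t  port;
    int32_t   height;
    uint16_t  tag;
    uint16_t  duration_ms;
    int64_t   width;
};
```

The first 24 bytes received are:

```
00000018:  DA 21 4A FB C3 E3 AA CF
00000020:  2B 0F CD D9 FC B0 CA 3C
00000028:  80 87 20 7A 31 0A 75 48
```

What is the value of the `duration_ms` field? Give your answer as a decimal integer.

51772

`duration_ms` follows `port` (8 B), `height` (4 B), `tag` (2 B), so it starts at offset 8 + 4 + 2 = 14 and occupies 2 bytes.
Bytes at offsets 14..15: CA 3C.
Big-endian: lowest address holds the most-significant byte.
The bytes are already most-significant first: 0xCA3C.
0xCA3C = 51772.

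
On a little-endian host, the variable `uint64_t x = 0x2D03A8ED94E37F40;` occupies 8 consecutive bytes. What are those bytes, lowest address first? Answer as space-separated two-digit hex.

Split into bytes (most-significant first): 2D 03 A8 ED 94 E3 7F 40.
In little-endian order the low byte comes first in memory.
So at ascending addresses the bytes are 40 7F E3 94 ED A8 03 2D.

40 7F E3 94 ED A8 03 2D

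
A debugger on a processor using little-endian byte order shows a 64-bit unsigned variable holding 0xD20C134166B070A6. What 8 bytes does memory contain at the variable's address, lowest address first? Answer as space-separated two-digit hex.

A6 70 B0 66 41 13 0C D2

Split into bytes (most-significant first): D2 0C 13 41 66 B0 70 A6.
In little-endian order the low byte comes first in memory.
So at ascending addresses the bytes are A6 70 B0 66 41 13 0C D2.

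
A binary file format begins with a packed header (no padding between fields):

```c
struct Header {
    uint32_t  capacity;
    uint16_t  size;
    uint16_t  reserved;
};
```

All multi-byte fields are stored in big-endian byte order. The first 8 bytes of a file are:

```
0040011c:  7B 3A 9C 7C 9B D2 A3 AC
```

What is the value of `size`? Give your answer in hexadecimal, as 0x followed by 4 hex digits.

0x9BD2

`size` follows `capacity` (4 bytes), so it starts at byte offset 4 and occupies 2 bytes.
Bytes at offsets 4..5: 9B D2.
In big-endian order the high byte comes first in memory.
The bytes are already most-significant first: 0x9BD2.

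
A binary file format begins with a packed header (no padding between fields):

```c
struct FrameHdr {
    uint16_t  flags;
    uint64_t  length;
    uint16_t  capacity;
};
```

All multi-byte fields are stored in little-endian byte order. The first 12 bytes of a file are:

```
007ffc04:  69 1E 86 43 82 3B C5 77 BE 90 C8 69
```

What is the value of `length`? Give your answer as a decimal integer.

`length` follows `flags` (2 bytes), so it starts at byte offset 2 and occupies 8 bytes.
Bytes at offsets 2..9: 86 43 82 3B C5 77 BE 90.
Little-endian stores the least-significant byte at the lowest address.
Reassemble most-significant byte first: 90 BE 77 C5 3B 82 43 86 → 0x90BE77C53B824386.
0x90BE77C53B824386 = 10429905476027302790.

10429905476027302790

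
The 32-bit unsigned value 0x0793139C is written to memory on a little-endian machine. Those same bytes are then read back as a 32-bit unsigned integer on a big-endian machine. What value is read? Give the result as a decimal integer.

Stored little-endian, the bytes at ascending addresses are 9C 13 93 07.
Read back as big-endian, the last byte is least significant, giving 0x9C139307.
0x9C139307 = 2618528519.

2618528519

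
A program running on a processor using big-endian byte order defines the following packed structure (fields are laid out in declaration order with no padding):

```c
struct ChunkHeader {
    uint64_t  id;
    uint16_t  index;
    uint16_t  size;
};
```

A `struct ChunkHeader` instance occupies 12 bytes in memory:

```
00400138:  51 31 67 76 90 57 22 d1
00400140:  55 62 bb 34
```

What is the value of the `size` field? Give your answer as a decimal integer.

`size` follows `id` (8 B), `index` (2 B), so it starts at offset 8 + 2 = 10 and occupies 2 bytes.
Bytes at offsets 10..11: BB 34.
Big-endian stores the most-significant byte at the lowest address.
The bytes are already most-significant first: 0xBB34.
0xBB34 = 47924.

47924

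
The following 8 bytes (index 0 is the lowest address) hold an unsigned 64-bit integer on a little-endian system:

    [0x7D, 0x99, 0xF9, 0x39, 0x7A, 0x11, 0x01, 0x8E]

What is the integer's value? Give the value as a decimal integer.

Little-endian: lowest address holds the least-significant byte.
Reassemble most-significant byte first: 8E 01 11 7A 39 F9 99 7D → 0x8E01117A39F9997D.
0x8E01117A39F9997D = 10232479045018818941.

10232479045018818941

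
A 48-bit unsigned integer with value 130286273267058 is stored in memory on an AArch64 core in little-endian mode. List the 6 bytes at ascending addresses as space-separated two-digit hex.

72 85 09 A3 7E 76

130286273267058 in hexadecimal, padded to 48 bits, is 0x767EA3098572.
Split into bytes (most-significant first): 76 7E A3 09 85 72.
In little-endian order the low byte comes first in memory.
So at ascending addresses the bytes are 72 85 09 A3 7E 76.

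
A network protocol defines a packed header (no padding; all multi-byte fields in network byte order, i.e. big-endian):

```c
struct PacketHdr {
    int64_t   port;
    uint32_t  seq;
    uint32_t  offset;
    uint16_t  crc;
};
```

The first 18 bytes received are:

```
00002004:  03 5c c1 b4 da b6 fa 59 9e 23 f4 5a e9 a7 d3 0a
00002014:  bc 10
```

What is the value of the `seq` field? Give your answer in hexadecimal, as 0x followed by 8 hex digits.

0x9E23F45A

`seq` follows `port` (8 bytes), so it starts at byte offset 8 and occupies 4 bytes.
Bytes at offsets 8..11: 9E 23 F4 5A.
In big-endian order the high byte comes first in memory.
The bytes are already most-significant first: 0x9E23F45A.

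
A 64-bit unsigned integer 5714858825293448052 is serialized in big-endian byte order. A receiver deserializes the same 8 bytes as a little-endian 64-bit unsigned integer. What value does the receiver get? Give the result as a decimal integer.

5714858825293448052 in 64-bit hexadecimal is 0x4F4F41D2AF1F4374.
Stored big-endian, the bytes at ascending addresses are 4F 4F 41 D2 AF 1F 43 74.
Read back as little-endian, the first byte is least significant, giving 0x74431FAFD2414F4F.
0x74431FAFD2414F4F = 8377574571846487887.

8377574571846487887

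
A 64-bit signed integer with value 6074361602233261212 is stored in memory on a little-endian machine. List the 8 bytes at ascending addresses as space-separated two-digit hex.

9C DC 62 A2 B1 77 4C 54

6074361602233261212 in hexadecimal, padded to 64 bits, is 0x544C77B1A262DC9C.
Split into bytes (most-significant first): 54 4C 77 B1 A2 62 DC 9C.
Little-endian stores the least-significant byte at the lowest address.
So at ascending addresses the bytes are 9C DC 62 A2 B1 77 4C 54.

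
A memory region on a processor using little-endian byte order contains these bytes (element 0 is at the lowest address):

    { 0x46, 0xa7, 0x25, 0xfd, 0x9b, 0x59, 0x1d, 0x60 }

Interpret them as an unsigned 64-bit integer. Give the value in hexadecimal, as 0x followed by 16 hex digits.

Little-endian: lowest address holds the least-significant byte.
Reassemble most-significant byte first: 60 1D 59 9B FD 25 A7 46 → 0x601D599BFD25A746.

0x601D599BFD25A746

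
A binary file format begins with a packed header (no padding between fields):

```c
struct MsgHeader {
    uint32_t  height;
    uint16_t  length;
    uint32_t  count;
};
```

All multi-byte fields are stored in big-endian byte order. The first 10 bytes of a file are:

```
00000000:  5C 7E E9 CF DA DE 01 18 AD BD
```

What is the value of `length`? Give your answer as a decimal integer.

`length` follows `height` (4 bytes), so it starts at byte offset 4 and occupies 2 bytes.
Bytes at offsets 4..5: DA DE.
In big-endian order the high byte comes first in memory.
The bytes are already most-significant first: 0xDADE.
0xDADE = 56030.

56030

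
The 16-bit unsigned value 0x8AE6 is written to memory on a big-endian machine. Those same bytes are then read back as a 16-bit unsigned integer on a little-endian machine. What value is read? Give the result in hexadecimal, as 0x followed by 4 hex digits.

0xE68A

Stored big-endian, the bytes at ascending addresses are 8A E6.
Read back as little-endian, the first byte is least significant, giving 0xE68A.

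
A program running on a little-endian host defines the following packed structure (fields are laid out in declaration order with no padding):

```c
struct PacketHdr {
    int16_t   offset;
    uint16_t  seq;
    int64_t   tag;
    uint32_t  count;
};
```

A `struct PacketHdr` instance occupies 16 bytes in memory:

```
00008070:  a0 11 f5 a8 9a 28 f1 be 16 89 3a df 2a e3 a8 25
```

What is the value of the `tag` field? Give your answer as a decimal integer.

-2361424323816642406

`tag` follows `offset` (2 B), `seq` (2 B), so it starts at offset 2 + 2 = 4 and occupies 8 bytes.
Bytes at offsets 4..11: 9A 28 F1 BE 16 89 3A DF.
Little-endian: lowest address holds the least-significant byte.
Reassemble most-significant byte first: DF 3A 89 16 BE F1 28 9A → 0xDF3A8916BEF1289A.
Top bit is set, so as a signed 64-bit value this is 0xDF3A8916BEF1289A − 2^64 = -2361424323816642406.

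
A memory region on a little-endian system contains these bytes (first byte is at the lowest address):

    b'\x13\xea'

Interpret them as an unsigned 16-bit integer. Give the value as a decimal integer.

Little-endian stores the least-significant byte at the lowest address.
Reassemble most-significant byte first: EA 13 → 0xEA13.
0xEA13 = 59923.

59923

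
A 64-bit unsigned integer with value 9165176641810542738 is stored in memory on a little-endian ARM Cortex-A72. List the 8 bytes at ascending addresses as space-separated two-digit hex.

92 30 D3 B6 98 3F 31 7F

9165176641810542738 in hexadecimal, padded to 64 bits, is 0x7F313F98B6D33092.
Split into bytes (most-significant first): 7F 31 3F 98 B6 D3 30 92.
In little-endian order the low byte comes first in memory.
So at ascending addresses the bytes are 92 30 D3 B6 98 3F 31 7F.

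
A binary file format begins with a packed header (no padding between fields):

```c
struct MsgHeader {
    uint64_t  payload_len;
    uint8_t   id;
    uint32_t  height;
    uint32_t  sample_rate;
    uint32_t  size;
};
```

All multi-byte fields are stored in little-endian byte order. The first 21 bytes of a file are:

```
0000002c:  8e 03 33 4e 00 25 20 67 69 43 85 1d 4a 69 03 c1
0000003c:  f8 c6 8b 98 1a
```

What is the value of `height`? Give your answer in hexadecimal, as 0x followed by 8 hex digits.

`height` follows `payload_len` (8 B), `id` (1 B), so it starts at offset 8 + 1 = 9 and occupies 4 bytes.
Bytes at offsets 9..12: 43 85 1D 4A.
Little-endian: lowest address holds the least-significant byte.
Reassemble most-significant byte first: 4A 1D 85 43 → 0x4A1D8543.

0x4A1D8543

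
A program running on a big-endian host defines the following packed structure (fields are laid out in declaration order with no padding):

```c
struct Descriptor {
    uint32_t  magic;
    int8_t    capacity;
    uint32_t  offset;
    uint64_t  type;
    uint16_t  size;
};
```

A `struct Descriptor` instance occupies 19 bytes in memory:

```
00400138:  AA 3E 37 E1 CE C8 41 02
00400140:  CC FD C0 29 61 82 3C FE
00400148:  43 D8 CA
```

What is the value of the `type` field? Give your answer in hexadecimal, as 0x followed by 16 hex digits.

0xFDC02961823CFE43

`type` follows `magic` (4 B), `capacity` (1 B), `offset` (4 B), so it starts at offset 4 + 1 + 4 = 9 and occupies 8 bytes.
Bytes at offsets 9..16: FD C0 29 61 82 3C FE 43.
Big-endian: lowest address holds the most-significant byte.
The bytes are already most-significant first: 0xFDC02961823CFE43.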